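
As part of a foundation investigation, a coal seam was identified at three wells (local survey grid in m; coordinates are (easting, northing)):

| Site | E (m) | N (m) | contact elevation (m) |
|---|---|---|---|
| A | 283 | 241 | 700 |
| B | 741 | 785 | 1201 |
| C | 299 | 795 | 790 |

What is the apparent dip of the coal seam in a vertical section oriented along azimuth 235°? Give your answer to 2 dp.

Two edge vectors: A→B = (458, 544, 501), A→C = (16, 554, 90).
Normal n = (A→B) × (A→C) = (-228594, -33204, 245028).
So ∂z/∂E = −n_x/n_z = 0.93293 and ∂z/∂N = −n_y/n_z = 0.13551.
Unit vector along 235° is (sin 235°, cos 235°) = (-0.8192, -0.5736).
Slope in that direction = a·(-0.8192) + b·(-0.5736) = −0.84194.
Apparent dip = arctan|0.84194| = 40.10° (true dip is 43.3°, so apparent ≤ true as expected).

40.10°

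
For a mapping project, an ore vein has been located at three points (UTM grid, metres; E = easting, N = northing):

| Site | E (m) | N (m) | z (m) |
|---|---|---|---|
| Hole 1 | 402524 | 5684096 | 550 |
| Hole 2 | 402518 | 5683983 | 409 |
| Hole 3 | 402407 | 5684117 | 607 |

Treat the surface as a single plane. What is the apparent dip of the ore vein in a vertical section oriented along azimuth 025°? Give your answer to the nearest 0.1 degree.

Let the plane be z = a·E + b·N + c.
Hole 2−Hole 1: −6a − 113b = −141;  Hole 3−Hole 1: −117a + 21b = 57.
Solving gives a = −0.26073, b = 1.26163.
Unit vector along 025° is (sin 25°, cos 25°) = (0.4226, 0.9063).
Slope in that direction = a·(0.4226) + b·(0.9063) = 1.03324.
Apparent dip = arctan|1.03324| = 45.9° (true dip is 52.2°, so apparent ≤ true as expected).

45.9°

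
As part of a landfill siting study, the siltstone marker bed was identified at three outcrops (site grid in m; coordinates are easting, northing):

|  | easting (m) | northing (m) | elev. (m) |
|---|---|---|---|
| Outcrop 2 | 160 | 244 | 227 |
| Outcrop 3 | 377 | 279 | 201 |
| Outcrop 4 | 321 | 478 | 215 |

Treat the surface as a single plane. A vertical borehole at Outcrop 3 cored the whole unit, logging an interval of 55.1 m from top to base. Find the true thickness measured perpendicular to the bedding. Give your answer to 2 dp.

Let the plane be z = a·easting + b·northing + c.
Outcrop 3−Outcrop 2: 217a + 35b = −26;  Outcrop 4−Outcrop 2: 161a + 234b = −12.
Solving gives a = −0.12547, b = 0.03504.
|∇z| = √(a²+b²) = 0.13027, so dip δ = arctan(0.13027) = 7.42°.
True thickness = vertical thickness × cos δ = 55.1 × cos 7.42° = 54.64 m.

54.64 m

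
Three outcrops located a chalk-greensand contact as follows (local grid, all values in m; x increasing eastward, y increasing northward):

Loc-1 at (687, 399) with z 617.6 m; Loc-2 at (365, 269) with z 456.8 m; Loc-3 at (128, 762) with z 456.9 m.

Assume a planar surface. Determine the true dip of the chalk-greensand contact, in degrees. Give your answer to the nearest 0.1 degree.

24.9°

Two edge vectors: Loc-1→Loc-2 = (-322, -130, -160.8), Loc-1→Loc-3 = (-559, 363, -160.7).
Normal n = (Loc-1→Loc-2) × (Loc-1→Loc-3) = (79261.4, 38141.8, -189556).
So ∂z/∂x = −n_x/n_z = 0.41814 and ∂z/∂y = −n_y/n_z = 0.20122.
Gradient magnitude |∇z| = √(a² + b²) = √(0.17484 + 0.04049) = 0.46404.
True dip = arctan(0.46404) = 24.9°, dipping toward WSW (azimuth ≈ 244°).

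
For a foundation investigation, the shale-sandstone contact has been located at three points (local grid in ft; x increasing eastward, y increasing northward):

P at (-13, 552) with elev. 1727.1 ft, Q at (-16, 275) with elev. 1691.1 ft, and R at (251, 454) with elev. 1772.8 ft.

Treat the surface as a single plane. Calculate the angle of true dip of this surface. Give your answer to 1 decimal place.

Let the plane be z = a·x + b·y + c.
Q−P: −3a − 277b = −36;  R−P: 264a − 98b = 45.7.
Solving gives a = 0.22046, b = 0.12758.
Gradient magnitude |∇z| = √(a² + b²) = √(0.04860 + 0.01628) = 0.25472.
True dip = arctan(0.25472) = 14.3°, dipping toward WSW (azimuth ≈ 240°).

14.3°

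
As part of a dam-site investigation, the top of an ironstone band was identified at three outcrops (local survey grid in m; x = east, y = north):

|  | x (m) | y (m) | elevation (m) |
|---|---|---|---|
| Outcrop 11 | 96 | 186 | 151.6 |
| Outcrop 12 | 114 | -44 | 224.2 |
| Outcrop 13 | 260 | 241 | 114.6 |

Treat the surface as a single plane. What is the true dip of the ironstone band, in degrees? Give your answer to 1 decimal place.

19.0°

Two edge vectors: Outcrop 11→Outcrop 12 = (18, -230, 72.6), Outcrop 11→Outcrop 13 = (164, 55, -37).
Normal n = (Outcrop 11→Outcrop 12) × (Outcrop 11→Outcrop 13) = (4517, 12572.4, 38710).
So ∂z/∂x = −n_x/n_z = −0.11669 and ∂z/∂y = −n_y/n_z = −0.32478.
Gradient magnitude |∇z| = √(a² + b²) = √(0.01362 + 0.10548) = 0.34511.
True dip = arctan(0.34511) = 19.0°, dipping toward NNE (azimuth ≈ 020°).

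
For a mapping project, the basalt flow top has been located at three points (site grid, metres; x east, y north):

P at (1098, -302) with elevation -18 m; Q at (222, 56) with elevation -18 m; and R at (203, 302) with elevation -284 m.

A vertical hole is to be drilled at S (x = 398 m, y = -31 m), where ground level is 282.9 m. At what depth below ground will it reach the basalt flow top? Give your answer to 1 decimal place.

Let the plane be z = a·x + b·y + c.
Q−P: −876a + 358b = 0;  R−P: −895a + 604b = −266.
Solving gives a = −0.456304, b = −1.116544.
Then c = -18 − a·1098 − b·-302 = 145.83.
At (398, -31): z_contact = −181.61 + 34.61 + 145.83 = -1.17 m.
Depth below ground = 282.9 − (-1.17) = 284.1 m.

284.1 m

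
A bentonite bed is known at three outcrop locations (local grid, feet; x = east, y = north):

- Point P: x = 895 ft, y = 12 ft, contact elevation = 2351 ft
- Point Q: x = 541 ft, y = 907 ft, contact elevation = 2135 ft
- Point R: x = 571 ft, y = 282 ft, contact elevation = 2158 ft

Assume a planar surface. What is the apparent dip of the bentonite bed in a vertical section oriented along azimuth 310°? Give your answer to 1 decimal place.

Two edge vectors: Point P→Point Q = (-354, 895, -216), Point P→Point R = (-324, 270, -193).
Normal n = (Point P→Point Q) × (Point P→Point R) = (-114415, 1662, 194400).
So ∂z/∂x = −n_x/n_z = 0.58855 and ∂z/∂y = −n_y/n_z = −0.00855.
Unit vector along 310° is (sin 310°, cos 310°) = (-0.7660, 0.6428).
Slope in that direction = a·(-0.7660) + b·(0.6428) = −0.45635.
Apparent dip = arctan|0.45635| = 24.5° (true dip is 30.5°, so apparent ≤ true as expected).

24.5°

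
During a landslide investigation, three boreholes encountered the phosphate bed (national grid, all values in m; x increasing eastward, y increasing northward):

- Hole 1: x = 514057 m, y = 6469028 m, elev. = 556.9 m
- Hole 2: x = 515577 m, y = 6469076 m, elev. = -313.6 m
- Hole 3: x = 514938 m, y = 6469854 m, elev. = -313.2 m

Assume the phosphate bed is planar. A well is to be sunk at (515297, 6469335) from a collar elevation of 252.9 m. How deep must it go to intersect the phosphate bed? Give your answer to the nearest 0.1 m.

Two edge vectors: Hole 1→Hole 2 = (1520, 48, -870.5), Hole 1→Hole 3 = (881, 826, -870.1).
Normal n = (Hole 1→Hole 2) × (Hole 1→Hole 3) = (677268.2, 555641.5, 1213232).
So ∂z/∂x = −n_x/n_z = −0.558234699 and ∂z/∂y = −n_y/n_z = −0.457984540.
Intercept c from Hole 1: 556.9 + 286964.45 + 2962714.82 = 3250236.17.
At (515297, 6469335): z_contact = −287656.67 − 2962855.42 + 3250236.17 = -275.91 m.
Depth below ground = 252.9 − (-275.91) = 528.8 m.

528.8 m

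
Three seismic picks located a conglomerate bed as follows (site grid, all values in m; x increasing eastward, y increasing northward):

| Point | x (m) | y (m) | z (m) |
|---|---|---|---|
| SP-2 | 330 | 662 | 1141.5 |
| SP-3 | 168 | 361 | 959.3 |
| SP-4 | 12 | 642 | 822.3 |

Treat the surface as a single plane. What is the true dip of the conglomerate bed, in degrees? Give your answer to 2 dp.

Let the plane be z = a·x + b·y + c.
SP-3−SP-2: −162a − 301b = −182.2;  SP-4−SP-2: −318a − 20b = −319.2.
Solving gives a = 0.99954, b = 0.06736.
Gradient magnitude |∇z| = √(a² + b²) = √(0.99907 + 0.00454) = 1.00180.
True dip = arctan(1.00180) = 45.05°, dipping toward W (azimuth ≈ 266°).

45.05°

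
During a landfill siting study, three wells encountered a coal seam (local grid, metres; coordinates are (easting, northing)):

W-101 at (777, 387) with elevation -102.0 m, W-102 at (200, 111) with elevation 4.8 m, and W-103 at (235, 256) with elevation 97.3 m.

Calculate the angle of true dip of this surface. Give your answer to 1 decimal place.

Two edge vectors: W-101→W-102 = (-577, -276, 106.8), W-101→W-103 = (-542, -131, 199.3).
Normal n = (W-101→W-102) × (W-101→W-103) = (-41016, 57110.5, -74005).
So ∂z/∂E = −n_x/n_z = −0.55423 and ∂z/∂N = −n_y/n_z = 0.77171.
Gradient magnitude |∇z| = √(a² + b²) = √(0.30717 + 0.59554) = 0.95011.
True dip = arctan(0.95011) = 43.5°, dipping toward SE (azimuth ≈ 144°).

43.5°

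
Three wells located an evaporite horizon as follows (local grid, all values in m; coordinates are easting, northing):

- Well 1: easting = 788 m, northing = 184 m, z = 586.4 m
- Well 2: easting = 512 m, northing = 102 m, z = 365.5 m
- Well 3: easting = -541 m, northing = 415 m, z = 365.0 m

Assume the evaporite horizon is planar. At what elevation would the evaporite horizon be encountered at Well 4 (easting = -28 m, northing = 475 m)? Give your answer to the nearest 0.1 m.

Two edge vectors: Well 1→Well 2 = (-276, -82, -220.9), Well 1→Well 3 = (-1329, 231, -221.4).
Normal n = (Well 1→Well 2) × (Well 1→Well 3) = (69182.7, 232469.7, -172734).
So ∂z/∂easting = −n_x/n_z = 0.40052 and ∂z/∂northing = −n_y/n_z = 1.34582.
Intercept c from Well 1: 586.4 − 315.61 − 247.63 = 23.16.
At (-28, 475): z = −11.2 + 639.3 + 23.16 = 651.2 m.

651.2 m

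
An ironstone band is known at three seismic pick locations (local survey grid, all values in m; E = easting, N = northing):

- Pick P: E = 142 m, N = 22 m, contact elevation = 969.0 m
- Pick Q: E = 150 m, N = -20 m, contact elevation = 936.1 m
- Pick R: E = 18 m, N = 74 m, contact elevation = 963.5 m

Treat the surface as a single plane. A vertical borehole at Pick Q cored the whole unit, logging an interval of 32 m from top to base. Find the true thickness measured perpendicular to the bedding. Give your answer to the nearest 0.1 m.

23.2 m

Two edge vectors: Pick P→Pick Q = (8, -42, -32.9), Pick P→Pick R = (-124, 52, -5.5).
Normal n = (Pick P→Pick Q) × (Pick P→Pick R) = (1941.8, 4123.6, -4792).
So ∂z/∂E = −n_x/n_z = 0.40522 and ∂z/∂N = −n_y/n_z = 0.86052.
|∇z| = √(a²+b²) = 0.95115, so dip δ = arctan(0.95115) = 43.57°.
True thickness = vertical thickness × cos δ = 32 × cos 43.57° = 23.2 m.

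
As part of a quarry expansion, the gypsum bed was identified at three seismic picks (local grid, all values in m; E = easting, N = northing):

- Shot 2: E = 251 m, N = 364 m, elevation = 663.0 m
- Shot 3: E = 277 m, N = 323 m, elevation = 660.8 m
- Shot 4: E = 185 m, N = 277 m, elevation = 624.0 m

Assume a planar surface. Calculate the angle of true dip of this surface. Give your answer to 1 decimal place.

Two edge vectors: Shot 2→Shot 3 = (26, -41, -2.2), Shot 2→Shot 4 = (-66, -87, -39).
Normal n = (Shot 2→Shot 3) × (Shot 2→Shot 4) = (1407.6, 1159.2, -4968).
So ∂z/∂E = −n_x/n_z = 0.28333 and ∂z/∂N = −n_y/n_z = 0.23333.
Gradient magnitude |∇z| = √(a² + b²) = √(0.08028 + 0.05444) = 0.36705.
True dip = arctan(0.36705) = 20.2°, dipping toward SW (azimuth ≈ 231°).

20.2°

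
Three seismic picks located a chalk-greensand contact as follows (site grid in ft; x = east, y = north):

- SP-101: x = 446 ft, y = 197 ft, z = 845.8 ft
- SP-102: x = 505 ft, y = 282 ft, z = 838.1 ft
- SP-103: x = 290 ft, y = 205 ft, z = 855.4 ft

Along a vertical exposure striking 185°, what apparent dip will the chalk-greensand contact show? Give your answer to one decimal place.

3.0°

Let the plane be z = a·x + b·y + c.
SP-102−SP-101: 59a + 85b = −7.7;  SP-103−SP-101: −156a + 8b = 9.6.
Solving gives a = −0.06391, b = −0.04623.
Unit vector along 185° is (sin 185°, cos 185°) = (-0.0872, -0.9962).
Slope in that direction = a·(-0.0872) + b·(-0.9962) = 0.05162.
Apparent dip = arctan|0.05162| = 3.0° (true dip is 4.5°, so apparent ≤ true as expected).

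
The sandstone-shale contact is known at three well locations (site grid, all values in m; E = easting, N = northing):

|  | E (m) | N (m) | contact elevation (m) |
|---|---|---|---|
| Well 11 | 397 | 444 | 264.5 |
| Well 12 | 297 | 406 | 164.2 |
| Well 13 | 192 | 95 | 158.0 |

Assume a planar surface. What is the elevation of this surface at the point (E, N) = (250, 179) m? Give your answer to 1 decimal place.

Let the plane be z = a·E + b·N + c.
Well 12−Well 11: −100a − 38b = −100.3;  Well 13−Well 11: −205a − 349b = −106.5.
Solving gives a = 1.14193, b = −0.36560.
Then c = 264.5 − a·397 − b·444 = −26.52.
At (250, 179): z = 285.5 − 65.4 − 26.52 = 193.5 m.

193.5 m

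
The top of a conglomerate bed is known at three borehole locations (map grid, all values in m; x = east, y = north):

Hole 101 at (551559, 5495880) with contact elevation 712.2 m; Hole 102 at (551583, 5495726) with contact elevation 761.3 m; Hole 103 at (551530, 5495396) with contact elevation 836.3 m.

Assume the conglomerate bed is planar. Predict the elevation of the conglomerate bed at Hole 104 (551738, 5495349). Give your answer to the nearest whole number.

Let the plane be z = a·x + b·y + c.
Hole 102−Hole 101: 24a − 154b = 49.1;  Hole 103−Hole 101: −29a − 484b = 124.1.
Solving gives a = 0.28932969, b = −0.27374083.
Then c = 712.2 − a·551559 − b·5495880 = 1345576.55.
At (551738, 5495349): z = 159634.2 − 1504301.4 + 1345576.55 = 909.3 m.

909 m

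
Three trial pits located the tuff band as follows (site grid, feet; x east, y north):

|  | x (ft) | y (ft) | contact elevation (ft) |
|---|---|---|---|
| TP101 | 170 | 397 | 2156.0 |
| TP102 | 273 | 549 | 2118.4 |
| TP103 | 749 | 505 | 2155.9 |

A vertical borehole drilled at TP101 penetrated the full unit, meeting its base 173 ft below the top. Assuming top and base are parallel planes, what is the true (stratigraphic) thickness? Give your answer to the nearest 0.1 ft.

166.2 ft

Let the plane be z = a·x + b·y + c.
TP102−TP101: 103a + 152b = −37.6;  TP103−TP101: 579a + 108b = −0.1.
Solving gives a = 0.05262, b = −0.28303.
|∇z| = √(a²+b²) = 0.28787, so dip δ = arctan(0.28787) = 16.06°.
True thickness = vertical thickness × cos δ = 173 × cos 16.06° = 166.2 ft.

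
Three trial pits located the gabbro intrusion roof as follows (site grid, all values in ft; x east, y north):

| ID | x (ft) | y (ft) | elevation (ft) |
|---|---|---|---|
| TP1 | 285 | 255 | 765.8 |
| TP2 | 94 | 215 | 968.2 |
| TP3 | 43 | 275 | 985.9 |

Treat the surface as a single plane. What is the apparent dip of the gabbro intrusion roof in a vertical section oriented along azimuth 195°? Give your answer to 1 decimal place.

Let the plane be z = a·x + b·y + c.
TP2−TP1: −191a − 40b = 202.4;  TP3−TP1: −242a + 20b = 220.1.
Solving gives a = −0.95200, b = −0.51420.
Unit vector along 195° is (sin 195°, cos 195°) = (-0.2588, -0.9659).
Slope in that direction = a·(-0.2588) + b·(-0.9659) = 0.74307.
Apparent dip = arctan|0.74307| = 36.6° (true dip is 47.3°, so apparent ≤ true as expected).

36.6°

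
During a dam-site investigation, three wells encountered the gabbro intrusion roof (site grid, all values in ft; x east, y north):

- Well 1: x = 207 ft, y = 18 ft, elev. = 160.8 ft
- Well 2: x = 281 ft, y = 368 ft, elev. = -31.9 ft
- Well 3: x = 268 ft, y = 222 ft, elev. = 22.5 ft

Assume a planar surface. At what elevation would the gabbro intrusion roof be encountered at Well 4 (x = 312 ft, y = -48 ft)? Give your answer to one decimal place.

24.2 ft

Two edge vectors: Well 1→Well 2 = (74, 350, -192.7), Well 1→Well 3 = (61, 204, -138.3).
Normal n = (Well 1→Well 2) × (Well 1→Well 3) = (-9094.2, -1520.5, -6254).
So ∂z/∂x = −n_x/n_z = −1.45414 and ∂z/∂y = −n_y/n_z = −0.24312.
Intercept c from Well 1: 160.8 + 301.01 + 4.38 = 466.18.
At (312, -48): z = −453.7 + 11.7 + 466.18 = 24.2 ft.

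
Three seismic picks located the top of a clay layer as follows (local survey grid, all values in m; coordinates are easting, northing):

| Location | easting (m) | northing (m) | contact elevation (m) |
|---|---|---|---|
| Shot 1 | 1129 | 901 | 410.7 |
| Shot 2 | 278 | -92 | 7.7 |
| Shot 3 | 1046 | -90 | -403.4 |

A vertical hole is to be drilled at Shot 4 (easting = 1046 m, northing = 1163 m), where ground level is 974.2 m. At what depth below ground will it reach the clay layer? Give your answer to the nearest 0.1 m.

291.9 m

Two edge vectors: Shot 1→Shot 2 = (-851, -993, -403), Shot 1→Shot 3 = (-83, -991, -814.1).
Normal n = (Shot 1→Shot 2) × (Shot 1→Shot 3) = (409028.3, -659350.1, 760922).
So ∂z/∂easting = −n_x/n_z = −0.537543 and ∂z/∂northing = −n_y/n_z = 0.866515.
Intercept c from Shot 1: 410.7 + 606.89 − 780.73 = 236.86.
At (1046, 1163): z_contact = −562.27 + 1007.76 + 236.86 = 682.34 m.
Depth below ground = 974.2 − 682.34 = 291.9 m.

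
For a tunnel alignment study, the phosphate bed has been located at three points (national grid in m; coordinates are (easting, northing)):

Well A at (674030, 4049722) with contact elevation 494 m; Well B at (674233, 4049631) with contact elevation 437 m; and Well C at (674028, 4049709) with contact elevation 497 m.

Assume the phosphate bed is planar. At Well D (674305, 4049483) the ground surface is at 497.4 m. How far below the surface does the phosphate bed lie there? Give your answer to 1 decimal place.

Let the plane be z = a·E + b·N + c.
Well B−Well A: 203a − 91b = −57;  Well C−Well A: −2a − 13b = 3.
Solving gives a = −0.359447005, b = −0.175469692.
Then c = 494 − a·674030 − b·4049722 = 953375.53.
At (674305, 4049483): z_contact = −242376.91 − 710561.53 + 953375.53 = 437.09 m.
Depth below ground = 497.4 − 437.09 = 60.3 m.

60.3 m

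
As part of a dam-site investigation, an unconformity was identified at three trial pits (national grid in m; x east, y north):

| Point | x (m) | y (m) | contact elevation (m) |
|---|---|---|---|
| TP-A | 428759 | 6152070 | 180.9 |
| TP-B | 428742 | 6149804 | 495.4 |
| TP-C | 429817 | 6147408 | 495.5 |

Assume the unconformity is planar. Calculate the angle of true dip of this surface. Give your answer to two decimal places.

18.44°

Two edge vectors: TP-A→TP-B = (-17, -2266, 314.5), TP-A→TP-C = (1058, -4662, 314.6).
Normal n = (TP-A→TP-B) × (TP-A→TP-C) = (753315.4, 338089.2, 2476682).
So ∂z/∂x = −n_x/n_z = −0.30416 and ∂z/∂y = −n_y/n_z = −0.13651.
Gradient magnitude |∇z| = √(a² + b²) = √(0.09252 + 0.01863) = 0.33339.
True dip = arctan(0.33339) = 18.44°, dipping toward ENE (azimuth ≈ 066°).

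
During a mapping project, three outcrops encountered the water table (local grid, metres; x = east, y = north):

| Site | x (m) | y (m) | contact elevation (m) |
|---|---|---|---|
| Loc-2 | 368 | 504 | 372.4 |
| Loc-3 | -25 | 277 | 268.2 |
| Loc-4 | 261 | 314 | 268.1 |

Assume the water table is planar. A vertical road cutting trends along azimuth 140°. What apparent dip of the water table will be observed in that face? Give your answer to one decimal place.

Let the plane be z = a·x + b·y + c.
Loc-3−Loc-2: −393a − 227b = −104.2;  Loc-4−Loc-2: −107a − 190b = −104.3.
Solving gives a = −0.07698, b = 0.59230.
Unit vector along 140° is (sin 140°, cos 140°) = (0.6428, -0.7660).
Slope in that direction = a·(0.6428) + b·(-0.7660) = −0.50320.
Apparent dip = arctan|0.50320| = 26.7° (true dip is 30.8°, so apparent ≤ true as expected).

26.7°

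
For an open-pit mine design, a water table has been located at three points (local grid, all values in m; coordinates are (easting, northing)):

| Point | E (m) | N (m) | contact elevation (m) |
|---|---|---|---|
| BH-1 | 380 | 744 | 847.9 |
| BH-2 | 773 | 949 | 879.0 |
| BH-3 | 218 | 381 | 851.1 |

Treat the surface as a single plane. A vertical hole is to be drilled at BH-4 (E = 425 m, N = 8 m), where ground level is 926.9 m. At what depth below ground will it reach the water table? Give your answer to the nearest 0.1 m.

31.8 m

Two edge vectors: BH-1→BH-2 = (393, 205, 31.1), BH-1→BH-3 = (-162, -363, 3.2).
Normal n = (BH-1→BH-2) × (BH-1→BH-3) = (11945.3, -6295.8, -109449).
So ∂z/∂E = −n_x/n_z = 0.10914 and ∂z/∂N = −n_y/n_z = −0.05752.
Intercept c from BH-1: 847.9 − 41.47 + 42.80 = 849.22.
At (425, 8): z_contact = 46.38 − 0.46 + 849.22 = 895.15 m.
Depth below ground = 926.9 − 895.15 = 31.8 m.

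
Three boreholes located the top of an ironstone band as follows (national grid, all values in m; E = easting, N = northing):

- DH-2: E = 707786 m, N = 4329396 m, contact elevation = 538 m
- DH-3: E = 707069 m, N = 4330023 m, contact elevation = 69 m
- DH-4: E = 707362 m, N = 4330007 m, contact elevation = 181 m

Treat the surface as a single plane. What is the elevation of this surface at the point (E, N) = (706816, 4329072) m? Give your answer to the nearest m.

292 m

Two edge vectors: DH-2→DH-3 = (-717, 627, -469), DH-2→DH-4 = (-424, 611, -357).
Normal n = (DH-2→DH-3) × (DH-2→DH-4) = (62720, -57113, -172239).
So ∂z/∂E = −n_x/n_z = 0.36414517 and ∂z/∂N = −n_y/n_z = −0.33159157.
Intercept c from DH-2: 538 − 257736.85 + 1435591.21 = 1178392.35.
At (706816, 4329072): z = 257383.6 − 1435483.8 + 1178392.35 = 292.2 m.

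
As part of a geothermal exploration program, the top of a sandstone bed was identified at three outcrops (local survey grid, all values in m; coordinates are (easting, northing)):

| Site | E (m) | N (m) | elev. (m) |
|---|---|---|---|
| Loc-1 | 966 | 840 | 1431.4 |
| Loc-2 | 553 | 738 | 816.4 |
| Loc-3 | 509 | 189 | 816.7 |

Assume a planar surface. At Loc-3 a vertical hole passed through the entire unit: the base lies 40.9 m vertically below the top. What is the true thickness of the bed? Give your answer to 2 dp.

22.44 m

Let the plane be z = a·E + b·N + c.
Loc-2−Loc-1: −413a − 102b = −615;  Loc-3−Loc-1: −457a − 651b = −614.7.
Solving gives a = 1.51931, b = −0.12231.
|∇z| = √(a²+b²) = 1.52423, so dip δ = arctan(1.52423) = 56.73°.
True thickness = vertical thickness × cos δ = 40.9 × cos 56.73° = 22.44 m.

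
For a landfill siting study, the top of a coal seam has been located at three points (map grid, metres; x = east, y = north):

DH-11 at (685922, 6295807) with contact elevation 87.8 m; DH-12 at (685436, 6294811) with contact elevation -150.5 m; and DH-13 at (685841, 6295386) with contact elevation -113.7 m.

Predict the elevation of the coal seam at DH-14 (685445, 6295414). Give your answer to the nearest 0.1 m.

Let the plane be z = a·x + b·y + c.
DH-12−DH-11: −486a − 996b = −238.3;  DH-13−DH-11: −81a − 421b = −201.5.
Solving gives a = −0.809890261, b = 0.634444444.
Then c = 87.8 − a·685922 − b·6295807 = −3438730.43.
At (685445, 6295414): z = −555135.2 + 3994090.4 − 3438730.43 = 224.8 m.

224.8 m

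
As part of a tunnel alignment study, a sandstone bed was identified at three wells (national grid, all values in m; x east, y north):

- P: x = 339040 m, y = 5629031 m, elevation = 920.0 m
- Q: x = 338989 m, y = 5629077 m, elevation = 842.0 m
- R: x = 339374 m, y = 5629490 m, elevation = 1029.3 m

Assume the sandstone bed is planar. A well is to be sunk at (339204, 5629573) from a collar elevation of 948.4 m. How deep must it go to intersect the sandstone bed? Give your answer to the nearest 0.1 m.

142.0 m

Let the plane be z = a·x + b·y + c.
Q−P: −51a + 46b = −78;  R−P: 334a + 459b = 109.3.
Solving gives a = 1.053047224, b = −0.528143296.
Then c = 920 − a·339040 − b·5629031 = 2616829.85.
At (339204, 5629573): z_contact = 357197.83 − 2973221.24 + 2616829.85 = 806.45 m.
Depth below ground = 948.4 − 806.45 = 142.0 m.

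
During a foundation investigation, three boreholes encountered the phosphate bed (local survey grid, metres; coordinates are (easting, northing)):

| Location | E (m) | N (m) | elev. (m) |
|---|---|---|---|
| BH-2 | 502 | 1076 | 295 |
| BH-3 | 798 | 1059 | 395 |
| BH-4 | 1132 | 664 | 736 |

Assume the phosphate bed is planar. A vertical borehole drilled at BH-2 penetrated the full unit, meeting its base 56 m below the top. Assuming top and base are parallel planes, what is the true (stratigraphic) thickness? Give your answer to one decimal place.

46.3 m

Let the plane be z = a·E + b·N + c.
BH-3−BH-2: 296a − 17b = 100;  BH-4−BH-2: 630a − 412b = 441.
Solving gives a = 0.30297, b = −0.60711.
|∇z| = √(a²+b²) = 0.67851, so dip δ = arctan(0.67851) = 34.16°.
True thickness = vertical thickness × cos δ = 56 × cos 34.16° = 46.3 m.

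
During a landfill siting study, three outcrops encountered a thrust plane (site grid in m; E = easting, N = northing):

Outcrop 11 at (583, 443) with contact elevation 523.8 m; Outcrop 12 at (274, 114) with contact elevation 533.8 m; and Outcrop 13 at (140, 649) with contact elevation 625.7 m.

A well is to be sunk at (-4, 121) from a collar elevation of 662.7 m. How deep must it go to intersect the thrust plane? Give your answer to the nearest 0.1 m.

80.8 m

Let the plane be z = a·E + b·N + c.
Outcrop 12−Outcrop 11: −309a − 329b = 10;  Outcrop 13−Outcrop 11: −443a + 206b = 101.9.
Solving gives a = −0.16994, b = 0.12921.
Then c = 523.8 − a·583 − b·443 = 565.63.
At (-4, 121): z_contact = 0.68 + 15.63 + 565.63 = 581.95 m.
Depth below ground = 662.7 − 581.95 = 80.8 m.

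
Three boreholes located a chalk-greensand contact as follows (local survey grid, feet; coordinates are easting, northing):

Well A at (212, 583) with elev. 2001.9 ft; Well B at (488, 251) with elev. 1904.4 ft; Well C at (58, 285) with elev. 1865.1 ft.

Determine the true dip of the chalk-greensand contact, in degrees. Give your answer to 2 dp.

22.50°

Two edge vectors: Well A→Well B = (276, -332, -97.5), Well A→Well C = (-154, -298, -136.8).
Normal n = (Well A→Well B) × (Well A→Well C) = (16362.6, 52771.8, -133376).
So ∂z/∂easting = −n_x/n_z = 0.12268 and ∂z/∂northing = −n_y/n_z = 0.39566.
Gradient magnitude |∇z| = √(a² + b²) = √(0.01505 + 0.15655) = 0.41424.
True dip = arctan(0.41424) = 22.50°, dipping toward SSW (azimuth ≈ 197°).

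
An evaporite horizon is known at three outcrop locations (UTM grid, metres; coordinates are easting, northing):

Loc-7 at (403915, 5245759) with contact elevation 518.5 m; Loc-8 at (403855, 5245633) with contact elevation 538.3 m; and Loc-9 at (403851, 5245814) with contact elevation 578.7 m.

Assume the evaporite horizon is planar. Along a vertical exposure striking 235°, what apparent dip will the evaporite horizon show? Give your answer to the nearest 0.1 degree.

26.9°

Two edge vectors: Loc-7→Loc-8 = (-60, -126, 19.8), Loc-7→Loc-9 = (-64, 55, 60.2).
Normal n = (Loc-7→Loc-8) × (Loc-7→Loc-9) = (-8674.2, 2344.8, -11364).
So ∂z/∂easting = −n_x/n_z = −0.76331 and ∂z/∂northing = −n_y/n_z = 0.20634.
Unit vector along 235° is (sin 235°, cos 235°) = (-0.8192, -0.5736).
Slope in that direction = a·(-0.8192) + b·(-0.5736) = 0.50691.
Apparent dip = arctan|0.50691| = 26.9° (true dip is 38.3°, so apparent ≤ true as expected).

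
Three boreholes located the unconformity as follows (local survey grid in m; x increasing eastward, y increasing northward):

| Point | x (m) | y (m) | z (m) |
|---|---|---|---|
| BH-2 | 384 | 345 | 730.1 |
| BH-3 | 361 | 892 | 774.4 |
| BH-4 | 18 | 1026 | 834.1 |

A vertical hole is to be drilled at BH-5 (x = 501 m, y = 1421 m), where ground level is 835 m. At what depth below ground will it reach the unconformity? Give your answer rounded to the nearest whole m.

41 m

Let the plane be z = a·x + b·y + c.
BH-3−BH-2: −23a + 547b = 44.3;  BH-4−BH-2: −366a + 681b = 104.
Solving gives a = −0.14479, b = 0.07490.
Then c = 730.1 − a·384 − b·345 = 759.86.
At (501, 1421): z_contact = −72.5 + 106.4 + 759.86 = 793.8 m.
Depth below ground = 835 − 793.8 = 41 m.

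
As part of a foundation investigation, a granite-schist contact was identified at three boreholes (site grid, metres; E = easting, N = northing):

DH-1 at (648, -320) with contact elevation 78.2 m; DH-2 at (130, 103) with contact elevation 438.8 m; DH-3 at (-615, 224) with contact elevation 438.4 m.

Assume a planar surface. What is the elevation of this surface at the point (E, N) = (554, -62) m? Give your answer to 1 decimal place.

336.6 m

Let the plane be z = a·E + b·N + c.
DH-2−DH-1: −518a + 423b = 360.6;  DH-3−DH-1: −1263a + 544b = 360.2.
Solving gives a = 0.17350, b = 1.06495.
Then c = 78.2 − a·648 − b·-320 = 306.55.
At (554, -62): z = 96.1 − 66.0 + 306.55 = 336.6 m.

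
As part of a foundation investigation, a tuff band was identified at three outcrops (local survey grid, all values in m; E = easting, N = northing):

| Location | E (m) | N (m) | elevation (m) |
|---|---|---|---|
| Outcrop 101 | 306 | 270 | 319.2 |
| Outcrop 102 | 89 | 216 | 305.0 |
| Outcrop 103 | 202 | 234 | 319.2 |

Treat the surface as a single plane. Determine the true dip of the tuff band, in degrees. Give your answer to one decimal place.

35.4°

Let the plane be z = a·E + b·N + c.
Outcrop 102−Outcrop 101: −217a − 54b = −14.2;  Outcrop 103−Outcrop 101: −104a − 36b = 0.
Solving gives a = 0.23279, b = −0.67250.
Gradient magnitude |∇z| = √(a² + b²) = √(0.05419 + 0.45225) = 0.71165.
True dip = arctan(0.71165) = 35.4°, dipping toward NNW (azimuth ≈ 341°).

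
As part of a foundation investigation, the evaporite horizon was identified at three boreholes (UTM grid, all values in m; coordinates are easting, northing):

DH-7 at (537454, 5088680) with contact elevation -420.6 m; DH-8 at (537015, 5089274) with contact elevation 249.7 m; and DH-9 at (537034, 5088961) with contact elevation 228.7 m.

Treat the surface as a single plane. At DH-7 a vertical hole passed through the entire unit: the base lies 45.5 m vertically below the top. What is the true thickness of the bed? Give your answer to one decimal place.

24.5 m

Let the plane be z = a·easting + b·northing + c.
DH-8−DH-7: −439a + 594b = 670.3;  DH-9−DH-7: −420a + 281b = 649.3.
Solving gives a = −1.56461, b = −0.02788.
|∇z| = √(a²+b²) = 1.56486, so dip δ = arctan(1.56486) = 57.42°.
True thickness = vertical thickness × cos δ = 45.5 × cos 57.42° = 24.5 m.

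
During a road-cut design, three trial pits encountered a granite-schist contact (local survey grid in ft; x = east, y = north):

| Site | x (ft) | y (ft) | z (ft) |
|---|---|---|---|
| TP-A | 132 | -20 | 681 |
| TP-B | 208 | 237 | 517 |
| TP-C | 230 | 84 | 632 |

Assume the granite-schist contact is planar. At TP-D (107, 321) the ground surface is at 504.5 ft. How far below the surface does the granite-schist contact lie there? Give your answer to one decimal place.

Two edge vectors: TP-A→TP-B = (76, 257, -164), TP-A→TP-C = (98, 104, -49).
Normal n = (TP-A→TP-B) × (TP-A→TP-C) = (4463, -12348, -17282).
So ∂z/∂x = −n_x/n_z = 0.25825 and ∂z/∂y = −n_y/n_z = −0.71450.
Intercept c from TP-A: 681 − 34.09 − 14.29 = 632.62.
At (107, 321): z_contact = 27.63 − 229.35 + 632.62 = 430.90 ft.
Depth below ground = 504.5 − 430.90 = 73.6 ft.

73.6 ft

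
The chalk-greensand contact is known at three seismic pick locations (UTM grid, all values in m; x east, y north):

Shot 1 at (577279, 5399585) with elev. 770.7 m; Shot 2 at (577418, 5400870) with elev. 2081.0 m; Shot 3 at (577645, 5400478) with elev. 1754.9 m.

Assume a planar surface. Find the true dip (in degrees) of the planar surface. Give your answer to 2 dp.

Two edge vectors: Shot 1→Shot 2 = (139, 1285, 1310.3), Shot 1→Shot 3 = (366, 893, 984.2).
Normal n = (Shot 1→Shot 2) × (Shot 1→Shot 3) = (94599.1, 342766, -346183).
So ∂z/∂x = −n_x/n_z = 0.27326 and ∂z/∂y = −n_y/n_z = 0.99013.
Gradient magnitude |∇z| = √(a² + b²) = √(0.07467 + 0.98036) = 1.02715.
True dip = arctan(1.02715) = 45.77°, dipping toward SSW (azimuth ≈ 195°).

45.77°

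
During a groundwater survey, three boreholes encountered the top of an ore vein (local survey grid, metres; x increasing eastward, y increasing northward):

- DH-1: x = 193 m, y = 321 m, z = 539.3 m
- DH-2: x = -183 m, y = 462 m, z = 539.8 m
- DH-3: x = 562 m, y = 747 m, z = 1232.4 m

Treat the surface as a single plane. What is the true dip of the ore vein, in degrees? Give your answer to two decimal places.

52.69°

Let the plane be z = a·x + b·y + c.
DH-2−DH-1: −376a + 141b = 0.5;  DH-3−DH-1: 369a + 426b = 693.1.
Solving gives a = 0.45953, b = 1.22895.
Gradient magnitude |∇z| = √(a² + b²) = √(0.21117 + 1.51033) = 1.31206.
True dip = arctan(1.31206) = 52.69°, dipping toward SSW (azimuth ≈ 201°).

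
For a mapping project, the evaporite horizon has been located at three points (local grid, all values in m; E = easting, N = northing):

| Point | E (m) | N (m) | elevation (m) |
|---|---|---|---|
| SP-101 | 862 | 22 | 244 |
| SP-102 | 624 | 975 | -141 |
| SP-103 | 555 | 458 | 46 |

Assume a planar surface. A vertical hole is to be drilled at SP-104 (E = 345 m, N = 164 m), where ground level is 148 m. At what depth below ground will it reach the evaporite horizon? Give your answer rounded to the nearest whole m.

Let the plane be z = a·E + b·N + c.
SP-102−SP-101: −238a + 953b = −385;  SP-103−SP-101: −307a + 436b = −198.
Solving gives a = 0.11035, b = −0.37643.
Then c = 244 − a·862 − b·22 = 157.16.
At (345, 164): z_contact = 38.1 − 61.7 + 157.16 = 133.5 m.
Depth below ground = 148 − 133.5 = 15 m.

15 m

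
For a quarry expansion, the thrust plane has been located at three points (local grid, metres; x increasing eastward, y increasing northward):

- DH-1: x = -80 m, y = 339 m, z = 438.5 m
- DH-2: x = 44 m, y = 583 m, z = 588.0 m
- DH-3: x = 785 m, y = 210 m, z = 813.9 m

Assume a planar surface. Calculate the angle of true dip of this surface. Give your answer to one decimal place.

31.4°

Let the plane be z = a·x + b·y + c.
DH-2−DH-1: 124a + 244b = 149.5;  DH-3−DH-1: 865a − 129b = 375.4.
Solving gives a = 0.48835, b = 0.36453.
Gradient magnitude |∇z| = √(a² + b²) = √(0.23849 + 0.13288) = 0.60940.
True dip = arctan(0.60940) = 31.4°, dipping toward SW (azimuth ≈ 233°).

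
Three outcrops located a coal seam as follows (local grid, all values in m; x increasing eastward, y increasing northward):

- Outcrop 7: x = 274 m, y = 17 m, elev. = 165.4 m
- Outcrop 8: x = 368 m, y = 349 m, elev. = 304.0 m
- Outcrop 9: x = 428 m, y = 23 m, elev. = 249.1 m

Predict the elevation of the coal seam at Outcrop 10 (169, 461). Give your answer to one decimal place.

Two edge vectors: Outcrop 7→Outcrop 8 = (94, 332, 138.6), Outcrop 7→Outcrop 9 = (154, 6, 83.7).
Normal n = (Outcrop 7→Outcrop 8) × (Outcrop 7→Outcrop 9) = (26956.8, 13476.6, -50564).
So ∂z/∂x = −n_x/n_z = 0.53312 and ∂z/∂y = −n_y/n_z = 0.26653.
Intercept c from Outcrop 7: 165.4 − 146.08 − 4.53 = 14.79.
At (169, 461): z = 90.1 + 122.9 + 14.79 = 227.8 m.

227.8 m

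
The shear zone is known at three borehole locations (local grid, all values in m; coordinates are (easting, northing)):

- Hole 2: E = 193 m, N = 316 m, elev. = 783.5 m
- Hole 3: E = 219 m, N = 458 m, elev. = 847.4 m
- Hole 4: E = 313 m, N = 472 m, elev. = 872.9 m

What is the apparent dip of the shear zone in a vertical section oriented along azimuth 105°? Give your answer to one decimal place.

5.5°

Two edge vectors: Hole 2→Hole 3 = (26, 142, 63.9), Hole 2→Hole 4 = (120, 156, 89.4).
Normal n = (Hole 2→Hole 3) × (Hole 2→Hole 4) = (2726.4, 5343.6, -12984).
So ∂z/∂E = −n_x/n_z = 0.20998 and ∂z/∂N = −n_y/n_z = 0.41155.
Unit vector along 105° is (sin 105°, cos 105°) = (0.9659, -0.2588).
Slope in that direction = a·(0.9659) + b·(-0.2588) = 0.09631.
Apparent dip = arctan|0.09631| = 5.5° (true dip is 24.8°, so apparent ≤ true as expected).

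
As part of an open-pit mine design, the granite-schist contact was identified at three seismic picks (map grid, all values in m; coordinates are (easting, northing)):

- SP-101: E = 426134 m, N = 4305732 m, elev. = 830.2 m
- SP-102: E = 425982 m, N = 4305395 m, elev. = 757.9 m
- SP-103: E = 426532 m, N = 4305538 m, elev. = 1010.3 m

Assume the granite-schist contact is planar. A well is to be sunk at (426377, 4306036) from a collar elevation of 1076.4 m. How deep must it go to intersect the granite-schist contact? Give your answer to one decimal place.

Let the plane be z = a·E + b·N + c.
SP-102−SP-101: −152a − 337b = −72.3;  SP-103−SP-101: 398a − 194b = 180.1.
Solving gives a = 0.456684025, b = 0.008557947.
Then c = 830.2 − a·426134 − b·4305732 = −230626.62.
At (426377, 4306036): z_contact = 194719.56 + 36850.83 − 230626.62 = 943.78 m.
Depth below ground = 1076.4 − 943.78 = 132.6 m.

132.6 m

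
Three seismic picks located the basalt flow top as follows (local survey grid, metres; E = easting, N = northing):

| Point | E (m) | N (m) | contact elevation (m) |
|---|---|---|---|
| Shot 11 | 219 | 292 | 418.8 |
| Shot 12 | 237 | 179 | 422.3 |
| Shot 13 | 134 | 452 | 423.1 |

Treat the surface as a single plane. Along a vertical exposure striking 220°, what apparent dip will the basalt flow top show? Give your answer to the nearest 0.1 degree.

Let the plane be z = a·E + b·N + c.
Shot 12−Shot 11: 18a − 113b = 3.5;  Shot 13−Shot 11: −85a + 160b = 4.3.
Solving gives a = −0.15552, b = −0.05575.
Unit vector along 220° is (sin 220°, cos 220°) = (-0.6428, -0.7660).
Slope in that direction = a·(-0.6428) + b·(-0.7660) = 0.14267.
Apparent dip = arctan|0.14267| = 8.1° (true dip is 9.4°, so apparent ≤ true as expected).

8.1°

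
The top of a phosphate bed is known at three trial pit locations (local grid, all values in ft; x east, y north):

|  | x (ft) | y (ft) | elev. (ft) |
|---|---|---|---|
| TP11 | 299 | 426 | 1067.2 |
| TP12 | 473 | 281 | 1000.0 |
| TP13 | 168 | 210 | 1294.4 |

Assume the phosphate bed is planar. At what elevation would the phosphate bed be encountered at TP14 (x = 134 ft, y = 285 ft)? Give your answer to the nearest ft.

Let the plane be z = a·x + b·y + c.
TP12−TP11: 174a − 145b = −67.2;  TP13−TP11: −131a − 216b = 227.2.
Solving gives a = −0.83881, b = −0.54313.
Then c = 1067.2 − a·299 − b·426 = 1549.38.
At (134, 285): z = −112.4 − 154.8 + 1549.38 = 1282.2 ft.

1282 ft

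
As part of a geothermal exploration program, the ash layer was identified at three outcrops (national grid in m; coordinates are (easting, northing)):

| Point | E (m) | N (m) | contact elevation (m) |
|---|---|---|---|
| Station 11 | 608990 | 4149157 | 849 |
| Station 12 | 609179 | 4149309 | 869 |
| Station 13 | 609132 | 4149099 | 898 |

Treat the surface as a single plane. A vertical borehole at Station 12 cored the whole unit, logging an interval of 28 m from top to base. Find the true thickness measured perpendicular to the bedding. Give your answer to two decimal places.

Two edge vectors: Station 11→Station 12 = (189, 152, 20), Station 11→Station 13 = (142, -58, 49).
Normal n = (Station 11→Station 12) × (Station 11→Station 13) = (8608, -6421, -32546).
So ∂z/∂E = −n_x/n_z = 0.26449 and ∂z/∂N = −n_y/n_z = −0.19729.
|∇z| = √(a²+b²) = 0.32996, so dip δ = arctan(0.32996) = 18.26°.
True thickness = vertical thickness × cos δ = 28 × cos 18.26° = 26.59 m.

26.59 m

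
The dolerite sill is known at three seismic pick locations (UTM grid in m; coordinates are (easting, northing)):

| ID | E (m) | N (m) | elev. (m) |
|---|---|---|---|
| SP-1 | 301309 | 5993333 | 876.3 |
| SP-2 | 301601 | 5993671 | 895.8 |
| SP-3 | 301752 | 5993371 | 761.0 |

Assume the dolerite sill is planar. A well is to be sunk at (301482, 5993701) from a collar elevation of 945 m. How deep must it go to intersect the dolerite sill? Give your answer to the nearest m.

Let the plane be z = a·E + b·N + c.
SP-2−SP-1: 292a + 338b = 19.5;  SP-3−SP-1: 443a + 38b = −115.3.
Solving gives a = −0.28644672, b = 0.30515515.
Then c = 876.3 − a·301309 − b·5993333 = −1741711.17.
At (301482, 5993701): z_contact = −86358.5 + 1829008.7 − 1741711.17 = 939.0 m.
Depth below ground = 945 − 939.0 = 6 m.

6 m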